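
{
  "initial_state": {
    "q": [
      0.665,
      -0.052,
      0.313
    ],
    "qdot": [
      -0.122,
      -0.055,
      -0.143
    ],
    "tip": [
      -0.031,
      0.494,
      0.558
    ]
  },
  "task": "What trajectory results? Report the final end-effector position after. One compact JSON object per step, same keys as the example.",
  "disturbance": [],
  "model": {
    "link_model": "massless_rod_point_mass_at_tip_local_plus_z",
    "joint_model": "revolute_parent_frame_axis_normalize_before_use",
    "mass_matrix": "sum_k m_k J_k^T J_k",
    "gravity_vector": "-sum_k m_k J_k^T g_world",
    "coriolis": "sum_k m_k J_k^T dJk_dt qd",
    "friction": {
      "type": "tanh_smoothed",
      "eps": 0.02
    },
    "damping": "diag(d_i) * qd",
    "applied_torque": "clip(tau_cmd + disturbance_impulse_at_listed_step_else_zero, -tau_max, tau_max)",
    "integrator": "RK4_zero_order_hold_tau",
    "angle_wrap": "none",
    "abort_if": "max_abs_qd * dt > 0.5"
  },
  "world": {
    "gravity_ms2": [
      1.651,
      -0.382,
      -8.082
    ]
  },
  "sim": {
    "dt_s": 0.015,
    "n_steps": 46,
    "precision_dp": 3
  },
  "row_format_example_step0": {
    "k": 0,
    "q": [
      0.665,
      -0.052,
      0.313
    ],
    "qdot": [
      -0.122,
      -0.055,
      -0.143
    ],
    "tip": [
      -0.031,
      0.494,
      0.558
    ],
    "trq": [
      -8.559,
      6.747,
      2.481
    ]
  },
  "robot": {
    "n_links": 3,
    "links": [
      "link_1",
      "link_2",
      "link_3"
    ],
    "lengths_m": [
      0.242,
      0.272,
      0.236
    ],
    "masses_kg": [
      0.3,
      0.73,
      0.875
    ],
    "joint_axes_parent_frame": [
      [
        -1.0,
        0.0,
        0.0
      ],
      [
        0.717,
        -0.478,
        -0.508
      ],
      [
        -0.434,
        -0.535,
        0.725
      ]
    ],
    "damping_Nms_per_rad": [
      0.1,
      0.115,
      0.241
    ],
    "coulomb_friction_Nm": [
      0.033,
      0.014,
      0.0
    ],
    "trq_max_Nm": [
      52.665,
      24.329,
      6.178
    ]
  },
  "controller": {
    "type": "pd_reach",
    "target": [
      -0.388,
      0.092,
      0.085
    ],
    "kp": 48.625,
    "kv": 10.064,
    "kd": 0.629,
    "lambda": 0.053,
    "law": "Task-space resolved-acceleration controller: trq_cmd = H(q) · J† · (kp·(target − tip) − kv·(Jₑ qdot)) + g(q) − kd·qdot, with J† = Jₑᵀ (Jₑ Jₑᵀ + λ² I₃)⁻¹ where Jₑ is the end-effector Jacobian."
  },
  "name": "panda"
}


{"k":1,"q":[0.66,-0.056,0.33],"qdot":[-0.501,-0.449,2.274],"tip":[-0.033,0.493,0.558],"trq":[-8.35,6.349,0.644]}
{"k":2,"q":[0.656,-0.055,0.357],"qdot":[-0.034,0.648,1.322],"tip":[-0.037,0.491,0.559],"trq":[-7.785,4.992,1.211]}
{"k":3,"q":[0.654,-0.046,0.384],"qdot":[-0.184,0.535,2.272],"tip":[-0.043,0.489,0.56],"trq":[-7.342,4.638,0.502]}
{"k":4,"q":[0.653,-0.034,0.415],"qdot":[-0.003,1.016,1.895],"tip":[-0.05,0.485,0.561],"trq":[-6.824,3.932,0.733]}
{"k":5,"q":[0.652,-0.019,0.447],"qdot":[-0.062,1.002,2.283],"tip":[-0.058,0.482,0.562],"trq":[-6.377,3.642,0.448]}
{"k":6,"q":[0.652,-0.003,0.48],"qdot":[0.014,1.232,2.127],"tip":[-0.066,0.477,0.563],"trq":[-5.941,3.226,0.543]}
{"k":7,"q":[0.652,0.016,0.513],"qdot":[-0.005,1.252,2.295],"tip":[-0.075,0.473,0.564],"trq":[-5.555,2.993,0.417]}
{"k":8,"q":[0.652,0.036,0.547],"qdot":[0.034,1.378,2.225],"tip":[-0.084,0.468,0.565],"trq":[-5.201,2.716,0.453]}
{"k":9,"q":[0.653,0.057,0.581],"qdot":[0.036,1.413,2.296],"tip":[-0.094,0.463,0.566],"trq":[-4.889,2.523,0.39]}
{"k":10,"q":[0.654,0.078,0.615],"qdot":[0.066,1.498,2.258],"tip":[-0.104,0.457,0.566],"trq":[-4.614,2.317,0.399]}
{"k":11,"q":[0.655,0.101,0.649],"qdot":[0.08,1.54,2.286],"tip":[-0.113,0.452,0.566],"trq":[-4.375,2.153,0.357]}
{"k":12,"q":[0.656,0.125,0.684],"qdot":[0.108,1.604,2.264],"tip":[-0.123,0.446,0.566],"trq":[-4.168,1.988,0.347]}
{"k":13,"q":[0.658,0.149,0.718],"qdot":[0.128,1.648,2.272],"tip":[-0.134,0.44,0.565],"trq":[-3.991,1.845,0.312]}
{"k":14,"q":[0.66,0.174,0.752],"qdot":[0.154,1.7,2.255],"tip":[-0.144,0.434,0.564],"trq":[-3.84,1.704,0.29]}
{"k":15,"q":[0.662,0.2,0.785],"qdot":[0.177,1.743,2.251],"tip":[-0.154,0.428,0.563],"trq":[-3.712,1.575,0.255]}
{"k":16,"q":[0.665,0.226,0.819],"qdot":[0.201,1.789,2.236],"tip":[-0.165,0.422,0.561],"trq":[-3.606,1.448,0.225]}
{"k":17,"q":[0.668,0.253,0.853],"qdot":[0.224,1.829,2.225],"tip":[-0.175,0.416,0.558],"trq":[-3.519,1.328,0.189]}
{"k":18,"q":[0.672,0.281,0.886],"qdot":[0.247,1.869,2.207],"tip":[-0.185,0.41,0.555],"trq":[-3.448,1.209,0.155]}
{"k":19,"q":[0.676,0.309,0.919],"qdot":[0.267,1.905,2.191],"tip":[-0.196,0.404,0.552],"trq":[-3.392,1.093,0.117]}
{"k":20,"q":[0.68,0.338,0.952],"qdot":[0.287,1.94,2.171],"tip":[-0.206,0.398,0.548],"trq":[-3.35,0.979,0.078]}
{"k":21,"q":[0.684,0.368,0.984],"qdot":[0.305,1.973,2.149],"tip":[-0.216,0.392,0.544],"trq":[-3.318,0.865,0.039]}
{"k":22,"q":[0.689,0.397,1.016],"qdot":[0.321,2.004,2.126],"tip":[-0.227,0.386,0.539],"trq":[-3.296,0.751,-0.002]}
{"k":23,"q":[0.694,0.428,1.048],"qdot":[0.335,2.032,2.1],"tip":[-0.237,0.38,0.534],"trq":[-3.283,0.637,-0.043]}
{"k":24,"q":[0.699,0.458,1.079],"qdot":[0.347,2.058,2.073],"tip":[-0.247,0.374,0.528],"trq":[-3.277,0.522,-0.084]}
{"k":25,"q":[0.704,0.489,1.11],"qdot":[0.356,2.081,2.043],"tip":[-0.257,0.368,0.522],"trq":[-3.276,0.407,-0.126]}
{"k":26,"q":[0.71,0.521,1.14],"qdot":[0.363,2.102,2.012],"tip":[-0.266,0.362,0.515],"trq":[-3.28,0.29,-0.168]}
{"k":27,"q":[0.715,0.552,1.17],"qdot":[0.368,2.121,1.98],"tip":[-0.276,0.356,0.508],"trq":[-3.288,0.172,-0.21]}
{"k":28,"q":[0.721,0.584,1.2],"qdot":[0.37,2.137,1.945],"tip":[-0.285,0.351,0.501],"trq":[-3.298,0.053,-0.252]}
{"k":29,"q":[0.726,0.616,1.229],"qdot":[0.369,2.15,1.909],"tip":[-0.294,0.345,0.493],"trq":[-3.309,-0.068,-0.294]}
{"k":30,"q":[0.732,0.649,1.257],"qdot":[0.365,2.161,1.872],"tip":[-0.303,0.339,0.485],"trq":[-3.321,-0.19,-0.335]}
{"k":31,"q":[0.737,0.681,1.285],"qdot":[0.359,2.17,1.834],"tip":[-0.311,0.333,0.477],"trq":[-3.333,-0.313,-0.376]}
{"k":32,"q":[0.743,0.714,1.312],"qdot":[0.35,2.176,1.794],"tip":[-0.319,0.328,0.468],"trq":[-3.343,-0.437,-0.416]}
{"k":33,"q":[0.748,0.746,1.339],"qdot":[0.338,2.179,1.754],"tip":[-0.327,0.322,0.459],"trq":[-3.352,-0.562,-0.455]}
{"k":34,"q":[0.753,0.779,1.365],"qdot":[0.323,2.18,1.713],"tip":[-0.335,0.316,0.45],"trq":[-3.358,-0.687,-0.494]}
{"k":35,"q":[0.757,0.812,1.39],"qdot":[0.306,2.178,1.672],"tip":[-0.342,0.311,0.441],"trq":[-3.362,-0.813,-0.532]}
{"k":36,"q":[0.762,0.844,1.415],"qdot":[0.285,2.173,1.63],"tip":[-0.349,0.305,0.432],"trq":[-3.362,-0.939,-0.569]}
{"k":37,"q":[0.766,0.877,1.439],"qdot":[0.263,2.166,1.589],"tip":[-0.355,0.299,0.423],"trq":[-3.358,-1.064,-0.605]}
{"k":38,"q":[0.77,0.909,1.463],"qdot":[0.237,2.157,1.547],"tip":[-0.361,0.294,0.413],"trq":[-3.351,-1.188,-0.639]}
{"k":39,"q":[0.773,0.941,1.486],"qdot":[0.209,2.145,1.505],"tip":[-0.367,0.289,0.404],"trq":[-3.339,-1.311,-0.673]}
{"k":40,"q":[0.776,0.973,1.508],"qdot":[0.179,2.131,1.464],"tip":[-0.373,0.283,0.394],"trq":[-3.324,-1.432,-0.705]}
{"k":41,"q":[0.778,1.005,1.53],"qdot":[0.146,2.115,1.423],"tip":[-0.378,0.278,0.384],"trq":[-3.305,-1.551,-0.737]}
{"k":42,"q":[0.78,1.037,1.551],"qdot":[0.111,2.097,1.382],"tip":[-0.383,0.273,0.375],"trq":[-3.281,-1.668,-0.766]}
{"k":43,"q":[0.782,1.068,1.571],"qdot":[0.074,2.077,1.342],"tip":[-0.388,0.267,0.365],"trq":[-3.254,-1.781,-0.795]}
{"k":44,"q":[0.782,1.099,1.591],"qdot":[0.035,2.055,1.303],"tip":[-0.392,0.262,0.356],"trq":[-3.223,-1.891,-0.822]}
{"k":45,"q":[0.783,1.13,1.61],"qdot":[-0.005,2.032,1.264],"tip":[-0.396,0.257,0.347],"trq":[-3.191,-1.998,-0.848]}
{"k":46,"q":[0.782,1.16,1.629],"qdot":[-0.044,2.008,1.225],"tip":[-0.399,0.252,0.338]}
{"summary": "final tip position (m): -0.399 0.252 0.338"}


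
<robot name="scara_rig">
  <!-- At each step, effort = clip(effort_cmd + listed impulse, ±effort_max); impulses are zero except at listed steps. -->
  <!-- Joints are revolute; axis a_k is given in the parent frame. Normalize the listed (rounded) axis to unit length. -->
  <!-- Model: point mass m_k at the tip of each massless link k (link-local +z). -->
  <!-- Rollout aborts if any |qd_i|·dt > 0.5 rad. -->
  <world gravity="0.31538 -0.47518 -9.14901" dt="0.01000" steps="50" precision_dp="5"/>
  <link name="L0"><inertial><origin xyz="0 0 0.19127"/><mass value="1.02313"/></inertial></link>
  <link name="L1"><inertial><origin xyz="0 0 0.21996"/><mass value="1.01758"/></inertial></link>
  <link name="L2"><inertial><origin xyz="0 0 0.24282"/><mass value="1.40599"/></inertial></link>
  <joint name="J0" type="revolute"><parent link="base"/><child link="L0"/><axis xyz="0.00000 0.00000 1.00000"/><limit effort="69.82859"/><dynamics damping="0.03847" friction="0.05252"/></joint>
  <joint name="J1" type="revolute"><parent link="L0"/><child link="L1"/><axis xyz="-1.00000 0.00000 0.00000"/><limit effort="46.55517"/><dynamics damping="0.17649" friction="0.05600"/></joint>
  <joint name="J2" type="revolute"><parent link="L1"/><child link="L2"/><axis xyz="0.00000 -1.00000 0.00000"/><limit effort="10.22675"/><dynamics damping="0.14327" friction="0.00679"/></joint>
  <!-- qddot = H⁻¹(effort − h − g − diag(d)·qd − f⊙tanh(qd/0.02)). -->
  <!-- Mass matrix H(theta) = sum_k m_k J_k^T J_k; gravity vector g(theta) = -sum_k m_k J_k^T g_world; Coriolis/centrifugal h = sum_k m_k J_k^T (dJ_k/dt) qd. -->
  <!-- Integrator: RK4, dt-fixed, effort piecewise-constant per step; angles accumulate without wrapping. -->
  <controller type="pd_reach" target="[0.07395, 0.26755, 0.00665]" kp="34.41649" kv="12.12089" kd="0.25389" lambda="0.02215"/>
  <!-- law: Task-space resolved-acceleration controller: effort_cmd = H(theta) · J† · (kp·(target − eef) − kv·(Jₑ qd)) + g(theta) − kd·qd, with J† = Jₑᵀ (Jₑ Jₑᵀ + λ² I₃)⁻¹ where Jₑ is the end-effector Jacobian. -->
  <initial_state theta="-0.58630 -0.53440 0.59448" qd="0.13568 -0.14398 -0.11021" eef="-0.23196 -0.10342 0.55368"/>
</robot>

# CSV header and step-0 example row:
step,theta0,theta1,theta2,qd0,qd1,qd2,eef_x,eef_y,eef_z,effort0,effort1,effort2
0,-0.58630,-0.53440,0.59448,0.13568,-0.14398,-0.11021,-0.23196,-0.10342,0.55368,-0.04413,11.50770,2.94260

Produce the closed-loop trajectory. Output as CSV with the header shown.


step,theta0,theta1,theta2,qd0,qd1,qd2,eef_x,eef_y,eef_z,effort0,effort1,effort2
1,-0.57201,-0.53155,0.60739,2.67866,0.70966,2.63573,-0.23158,-0.10370,0.55276,-0.67058,10.54730,1.75539
2,-0.53774,-0.52134,0.64164,4.15616,1.33870,4.17676,-0.23055,-0.10286,0.55069,-1.11590,9.84837,1.01942
3,-0.49193,-0.50542,0.68746,5.00499,1.85652,4.96950,-0.22904,-0.10118,0.54793,-1.43051,9.30893,0.54585
4,-0.43943,-0.48460,0.73895,5.50386,2.31986,5.32215,-0.22717,-0.09883,0.54473,-1.64901,8.87715,0.21619
5,-0.38290,-0.45925,0.79265,5.81948,2.76196,5.41916,-0.22507,-0.09592,0.54123,-1.79941,8.52997,-0.03712
6,-0.32366,-0.42948,0.84654,6.04942,3.20525,5.36314,-0.22286,-0.09251,0.53753,-1.90494,8.26224,-0.25003
7,-0.26226,-0.39519,0.89937,6.25223,3.66722,5.20755,-0.22064,-0.08866,0.53369,-1.98490,8.08257,-0.44020
8,-0.19877,-0.35611,0.95028,6.46609,4.16385,4.97673,-0.21853,-0.08442,0.52976,-2.05603,8.01382,-0.61481
9,-0.13295,-0.31181,0.99856,6.72019,4.71210,4.67666,-0.21663,-0.07981,0.52577,-2.13413,8.09704,-0.77457
10,-0.06423,-0.26166,1.04348,7.04186,5.33231,4.29921,-0.21508,-0.07486,0.52177,-2.23561,8.39443,-0.91518
11,0.00820,-0.20482,1.08417,7.45996,6.04947,3.82110,-0.21407,-0.06959,0.51781,-2.37717,8.95719,-1.02657
12,0.08544,-0.14019,1.11942,7.99329,6.88487,3.19728,-0.21382,-0.06401,0.51395,-2.55941,9.51385,-1.08925
13,0.16822,-0.06683,1.14740,8.54672,7.78034,2.35669,-0.21468,-0.05811,0.51028,-2.65181,7.45426,-1.07096
14,0.25265,0.01292,1.16580,8.30673,8.14545,1.32151,-0.21711,-0.05184,0.50688,-2.15713,-4.17627,-0.98204
15,0.31913,0.08486,1.17571,5.04913,6.26720,0.80106,-0.22113,-0.04509,0.50356,-1.04112,-13.67378,-1.02673
16,0.34570,0.13149,1.18571,0.40514,3.12943,1.31952,-0.22555,-0.03787,0.49976,0.00531,-13.98232,-1.30641
17,0.33195,0.14977,1.20277,-3.05876,0.56890,2.11454,-0.22914,-0.03048,0.49515,0.66803,-12.22073,-1.62542
18,0.28967,0.14590,1.22698,-5.35506,-1.33208,2.70868,-0.23162,-0.02325,0.48987,1.06748,-10.58545,-1.86227
19,0.22832,0.12520,1.25574,-6.89937,-2.81472,3.01433,-0.23322,-0.01635,0.48416,1.31223,-9.19680,-1.99423
20,0.15415,0.09110,1.28623,-7.92595,-4.01383,3.05437,-0.23432,-0.00988,0.47820,1.42691,-7.44504,-2.02820
21,0.07234,0.04664,1.31601,-8.42827,-4.88423,2.87975,-0.23531,-0.00391,0.47212,1.33541,-3.65342,-1.97954
22,-0.00994,-0.00298,1.34342,-8.02844,-5.04278,2.60539,-0.23657,0.00153,0.46597,0.89101,3.47042,-1.88949
23,-0.08108,-0.04771,1.36867,-6.23784,-3.92142,2.48499,-0.23813,0.00649,0.45967,0.14472,9.55579,-1.84517
24,-0.13029,-0.07657,1.39424,-3.67204,-1.87726,2.66372,-0.23963,0.01114,0.45311,-0.60639,11.25585,-1.90098
25,-0.15532,-0.08484,1.42232,-1.39642,0.20093,2.95671,-0.24061,0.01573,0.44623,-1.15546,10.52075,-2.01864
26,-0.16099,-0.07418,1.45299,0.21877,1.92145,3.16236,-0.24097,0.02047,0.43909,-1.46676,8.80470,-2.14013
27,-0.15393,-0.04858,1.48497,1.17161,3.19813,3.21476,-0.24086,0.02554,0.43176,-1.54718,6.06561,-2.23412
28,-0.14073,-0.01303,1.51681,1.46147,3.91530,3.14483,-0.24050,0.03100,0.42431,-1.41033,1.86238,-2.29566
29,-0.12856,0.02570,1.54774,0.98220,3.83990,3.04801,-0.24001,0.03687,0.41675,-1.07863,-2.72946,-2.34062
30,-0.12451,0.05966,1.57807,-0.13656,2.97000,3.03125,-0.23932,0.04306,0.40908,-0.66684,-5.46261,-2.39082
31,-0.13243,0.08310,1.60870,-1.41477,1.73440,3.10570,-0.23821,0.04938,0.40130,-0.30932,-6.07162,-2.44933
32,-0.15222,0.09433,1.64026,-2.51503,0.52237,3.20939,-0.23653,0.05564,0.39347,-0.03968,-5.56283,-2.50478
33,-0.18149,0.09447,1.67277,-3.31649,-0.48301,3.28861,-0.23427,0.06171,0.38564,0.13780,-4.62514,-2.54758
34,-0.21724,0.08588,1.70585,-3.82383,-1.23327,3.32430,-0.23149,0.06755,0.37785,0.23394,-3.52708,-2.57557
35,-0.25684,0.07100,1.73910,-4.08959,-1.74447,3.32124,-0.22831,0.07311,0.37010,0.26463,-2.33803,-2.59173
36,-0.29804,0.05218,1.77217,-4.15081,-2.02067,3.29191,-0.22480,0.07841,0.36243,0.24109,-1.11381,-2.60060
37,-0.33901,0.03174,1.80488,-4.04515,-2.07101,3.25058,-0.22103,0.08345,0.35483,0.17774,0.02752,-2.60710
38,-0.37830,0.01179,1.83717,-3.82011,-1.92374,3.20862,-0.21701,0.08823,0.34730,0.09406,0.92507,-2.61528
39,-0.41504,-0.00597,1.86907,-3.53465,-1.63436,3.17153,-0.21275,0.09278,0.33987,0.01123,1.47007,-2.62733
40,-0.44890,-0.02049,1.90061,-3.24731,-1.27425,3.13871,-0.20823,0.09709,0.33256,-0.05388,1.66570,-2.64339
41,-0.48010,-0.03139,1.93184,-3.00116,-0.90885,3.10611,-0.20343,0.10119,0.32539,-0.09231,1.59747,-2.66205
42,-0.50916,-0.03883,1.96272,-2.81776,-0.58316,3.06935,-0.19835,0.10507,0.31839,-0.10265,1.37140,-2.68136
43,-0.53673,-0.04334,1.99319,-2.70065,-0.32013,3.02545,-0.19300,0.10876,0.31157,-0.08846,1.07556,-2.69948
44,-0.56342,-0.04556,2.02319,-2.64232,-0.12587,2.97313,-0.18741,0.11226,0.30497,-0.05556,0.76974,-2.71502
45,-0.58977,-0.04617,2.05262,-2.63145,0.00156,2.91226,-0.18158,0.11555,0.29859,-0.00995,0.48924,-2.72707
46,-0.61622,-0.04587,2.08141,-2.66135,0.05645,2.84326,-0.17557,0.11865,0.29245,0.04434,0.25377,-2.73504
47,-0.64308,-0.04525,2.10946,-2.71064,0.06664,2.76726,-0.16939,0.12154,0.28657,0.10014,0.06080,-2.73878
48,-0.67047,-0.04470,2.13673,-2.76879,0.04440,2.68517,-0.16308,0.12421,0.28094,0.15403,-0.09529,-2.73837
49,-0.69846,-0.04448,2.16315,-2.82765,0.00087,2.59790,-0.15669,0.12667,0.27558,0.20366,-0.22331,-2.73400
50,-0.72700,-0.04472,2.18868,-2.87826,-0.04653,2.50638,-0.15024,0.12890,0.27048,,,


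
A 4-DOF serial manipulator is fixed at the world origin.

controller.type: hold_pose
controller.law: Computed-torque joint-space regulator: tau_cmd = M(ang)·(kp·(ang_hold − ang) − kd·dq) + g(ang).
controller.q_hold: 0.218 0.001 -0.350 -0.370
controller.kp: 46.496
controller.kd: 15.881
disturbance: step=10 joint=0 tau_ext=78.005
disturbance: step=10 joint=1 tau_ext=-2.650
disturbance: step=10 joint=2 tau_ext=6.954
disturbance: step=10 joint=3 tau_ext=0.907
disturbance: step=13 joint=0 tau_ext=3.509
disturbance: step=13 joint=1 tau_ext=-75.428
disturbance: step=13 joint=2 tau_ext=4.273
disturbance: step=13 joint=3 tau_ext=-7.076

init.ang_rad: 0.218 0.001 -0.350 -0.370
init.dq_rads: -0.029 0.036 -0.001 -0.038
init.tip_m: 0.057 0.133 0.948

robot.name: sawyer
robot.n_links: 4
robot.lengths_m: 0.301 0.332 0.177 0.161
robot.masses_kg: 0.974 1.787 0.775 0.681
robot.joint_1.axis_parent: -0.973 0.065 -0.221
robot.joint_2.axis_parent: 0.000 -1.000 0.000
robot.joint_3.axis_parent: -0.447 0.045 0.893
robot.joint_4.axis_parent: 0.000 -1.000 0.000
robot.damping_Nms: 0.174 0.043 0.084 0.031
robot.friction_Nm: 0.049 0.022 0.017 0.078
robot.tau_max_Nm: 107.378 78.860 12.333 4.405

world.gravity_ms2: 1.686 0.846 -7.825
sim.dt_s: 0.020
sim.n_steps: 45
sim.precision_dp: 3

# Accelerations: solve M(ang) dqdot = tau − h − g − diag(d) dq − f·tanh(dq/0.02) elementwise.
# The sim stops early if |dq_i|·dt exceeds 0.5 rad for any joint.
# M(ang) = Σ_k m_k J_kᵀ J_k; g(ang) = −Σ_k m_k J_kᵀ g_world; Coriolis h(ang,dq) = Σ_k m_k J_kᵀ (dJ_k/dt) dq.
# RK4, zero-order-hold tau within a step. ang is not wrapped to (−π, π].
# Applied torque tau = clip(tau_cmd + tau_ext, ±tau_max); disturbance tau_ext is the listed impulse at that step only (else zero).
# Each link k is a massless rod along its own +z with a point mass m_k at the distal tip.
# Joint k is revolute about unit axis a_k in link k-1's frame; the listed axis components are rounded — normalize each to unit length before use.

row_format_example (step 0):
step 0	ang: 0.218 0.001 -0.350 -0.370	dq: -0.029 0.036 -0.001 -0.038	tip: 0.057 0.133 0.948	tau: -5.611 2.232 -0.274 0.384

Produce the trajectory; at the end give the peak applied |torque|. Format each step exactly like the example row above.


step 1	ang: 0.218 0.002 -0.350 -0.370	dq: -0.019 0.024 -0.003 -0.023	tip: 0.057 0.133 0.948	tau: -5.854 2.335 -0.301 0.388
step 2	ang: 0.217 0.002 -0.350 -0.370	dq: -0.012 0.016 -0.002 -0.017	tip: 0.056 0.132 0.948	tau: -6.032 2.410 -0.321 0.392
step 3	ang: 0.217 0.002 -0.350 -0.370	dq: -0.007 0.010 -0.001 -0.016	tip: 0.056 0.132 0.948	tau: -6.162 2.465 -0.335 0.395
step 4	ang: 0.217 0.002 -0.350 -0.370	dq: -0.004 0.006 -0.000 -0.016	tip: 0.056 0.132 0.948	tau: -6.256 2.505 -0.346 0.398
step 5	ang: 0.217 0.002 -0.350 -0.370	dq: -0.002 0.004 0.001 -0.017	tip: 0.056 0.132 0.948	tau: -6.323 2.534 -0.354 0.399
step 6	ang: 0.217 0.002 -0.350 -0.370	dq: 0.000 0.002 0.001 -0.017	tip: 0.056 0.132 0.948	tau: -6.372 2.555 -0.359 0.401
step 7	ang: 0.217 0.002 -0.350 -0.370	dq: 0.001 0.001 0.002 -0.017	tip: 0.056 0.132 0.948	tau: -6.407 2.570 -0.363 0.402
step 8	ang: 0.217 0.002 -0.350 -0.370	dq: 0.002 -0.000 0.002 -0.018	tip: 0.056 0.132 0.948	tau: -6.433 2.581 -0.366 0.402
step 9	ang: 0.217 0.002 -0.350 -0.369	dq: 0.002 -0.001 0.002 -0.018	tip: 0.056 0.132 0.948	tau: -6.451 2.589 -0.368 0.403
step 10	ang: 0.217 0.002 -0.350 -0.369	dq: 0.003 -0.001 0.002 -0.018	tip: 0.056 0.132 0.948	tau: 71.541 -0.055 6.584 1.310
step 11	ang: 0.225 0.002 -0.350 -0.369	dq: 0.853 0.000 0.016 -0.003	tip: 0.057 0.140 0.947	tau: -32.129 3.444 -2.656 0.099
step 12	ang: 0.240 0.002 -0.350 -0.369	dq: 0.574 0.002 0.021 0.012	tip: 0.058 0.153 0.945	tau: -25.535 3.171 -2.063 0.169
step 13	ang: 0.249 0.002 -0.349 -0.369	dq: 0.371 0.001 0.013 0.021	tip: 0.059 0.162 0.943	tau: -17.107 -72.433 2.653 -4.405
step 14	ang: 0.255 -0.025 -0.355 -0.320	dq: 0.160 -2.698 -0.542 4.882	tip: 0.070 0.167 0.944	tau: -18.068 27.780 -2.688 1.805
step 15	ang: 0.257 -0.070 -0.363 -0.241	dq: 0.069 -1.792 -0.299 3.069	tip: 0.087 0.170 0.944	tau: -14.975 21.476 -2.068 1.446
step 16	ang: 0.258 -0.099 -0.367 -0.193	dq: 0.009 -1.132 -0.131 1.753	tip: 0.099 0.172 0.943	tau: -12.680 16.753 -1.612 1.170
step 17	ang: 0.257 -0.117 -0.369 -0.167	dq: -0.031 -0.658 -0.033 0.830	tip: 0.107 0.172 0.943	tau: -11.000 13.213 -1.278 0.961
step 18	ang: 0.256 -0.127 -0.369 -0.157	dq: -0.055 -0.321 0.003 0.201	tip: 0.112 0.171 0.942	tau: -9.768 10.560 -1.030 0.806
step 19	ang: 0.255 -0.131 -0.369 -0.156	dq: -0.071 -0.099 0.006 -0.085	tip: 0.114 0.170 0.942	tau: -8.861 8.572 -0.845 0.667
step 20	ang: 0.254 -0.131 -0.369 -0.158	dq: -0.084 0.039 0.005 -0.105	tip: 0.115 0.168 0.942	tau: -8.197 7.086 -0.708 0.536
step 21	ang: 0.252 -0.130 -0.369 -0.160	dq: -0.091 0.132 0.003 -0.109	tip: 0.114 0.167 0.943	tau: -7.711 5.986 -0.608 0.438
step 22	ang: 0.250 -0.126 -0.369 -0.162	dq: -0.095 0.194 0.003 -0.110	tip: 0.112 0.165 0.943	tau: -7.357 5.163 -0.533 0.366
step 23	ang: 0.248 -0.122 -0.368 -0.164	dq: -0.095 0.234 0.003 -0.108	tip: 0.109 0.164 0.944	tau: -7.098 4.547 -0.478 0.312
step 24	ang: 0.246 -0.117 -0.368 -0.167	dq: -0.094 0.257 0.003 -0.104	tip: 0.106 0.162 0.944	tau: -6.910 4.086 -0.438 0.273
step 25	ang: 0.244 -0.112 -0.368 -0.169	dq: -0.091 0.268 0.003 -0.100	tip: 0.103 0.161 0.945	tau: -6.774 3.741 -0.408 0.244
step 26	ang: 0.243 -0.106 -0.368 -0.171	dq: -0.088 0.271 0.003 -0.095	tip: 0.100 0.159 0.946	tau: -6.676 3.484 -0.386 0.224
step 27	ang: 0.241 -0.101 -0.368 -0.172	dq: -0.084 0.268 0.003 -0.090	tip: 0.096 0.158 0.947	tau: -6.606 3.291 -0.370 0.209
step 28	ang: 0.239 -0.096 -0.368 -0.174	dq: -0.079 0.261 0.003 -0.086	tip: 0.093 0.156 0.947	tau: -6.557 3.146 -0.358 0.198
step 29	ang: 0.238 -0.091 -0.368 -0.176	dq: -0.075 0.251 0.003 -0.081	tip: 0.089 0.155 0.948	tau: -6.522 3.038 -0.350 0.191
step 30	ang: 0.236 -0.086 -0.368 -0.177	dq: -0.070 0.240 0.003 -0.077	tip: 0.086 0.154 0.948	tau: -6.499 2.957 -0.344 0.186
step 31	ang: 0.235 -0.081 -0.368 -0.179	dq: -0.066 0.227 0.003 -0.073	tip: 0.083 0.153 0.949	tau: -6.484 2.897 -0.340 0.183
step 32	ang: 0.234 -0.077 -0.368 -0.180	dq: -0.062 0.215 0.003 -0.070	tip: 0.081 0.152 0.949	tau: -6.474 2.851 -0.337 0.181
step 33	ang: 0.232 -0.073 -0.368 -0.182	dq: -0.057 0.202 0.003 -0.066	tip: 0.078 0.151 0.950	tau: -6.469 2.817 -0.335 0.180
step 34	ang: 0.231 -0.069 -0.368 -0.183	dq: -0.054 0.189 0.003 -0.063	tip: 0.075 0.150 0.950	tau: -6.467 2.791 -0.334 0.180
step 35	ang: 0.230 -0.065 -0.368 -0.184	dq: -0.050 0.177 0.003 -0.060	tip: 0.073 0.149 0.950	tau: -6.467 2.772 -0.333 0.180
step 36	ang: 0.229 -0.062 -0.368 -0.185	dq: -0.046 0.165 0.003 -0.058	tip: 0.071 0.149 0.951	tau: -6.468 2.758 -0.333 0.181
step 37	ang: 0.228 -0.058 -0.368 -0.186	dq: -0.043 0.154 0.003 -0.055	tip: 0.069 0.148 0.951	tau: -6.470 2.747 -0.333 0.182
step 38	ang: 0.228 -0.055 -0.368 -0.188	dq: -0.040 0.144 0.003 -0.053	tip: 0.067 0.147 0.951	tau: -6.473 2.738 -0.333 0.183
step 39	ang: 0.227 -0.053 -0.368 -0.189	dq: -0.037 0.134 0.003 -0.051	tip: 0.065 0.147 0.952	tau: -6.477 2.732 -0.333 0.184
step 40	ang: 0.226 -0.050 -0.368 -0.190	dq: -0.035 0.124 0.003 -0.049	tip: 0.064 0.146 0.952	tau: -6.480 2.727 -0.333 0.185
step 41	ang: 0.225 -0.048 -0.368 -0.191	dq: -0.032 0.116 0.003 -0.048	tip: 0.062 0.145 0.952	tau: -6.484 2.724 -0.334 0.186
step 42	ang: 0.225 -0.045 -0.368 -0.191	dq: -0.030 0.108 0.003 -0.046	tip: 0.061 0.145 0.952	tau: -6.487 2.721 -0.334 0.188
step 43	ang: 0.224 -0.043 -0.367 -0.192	dq: -0.028 0.100 0.003 -0.045	tip: 0.059 0.144 0.952	tau: -6.490 2.718 -0.335 0.189
step 44	ang: 0.224 -0.041 -0.367 -0.193	dq: -0.026 0.093 0.003 -0.044	tip: 0.058 0.144 0.952	tau: -6.493 2.717 -0.335 0.190
step 45	ang: 0.223 -0.040 -0.367 -0.194	dq: -0.024 0.086 0.003 -0.042	tip: 0.057 0.143 0.953
max |tau| (N·m): 72.433


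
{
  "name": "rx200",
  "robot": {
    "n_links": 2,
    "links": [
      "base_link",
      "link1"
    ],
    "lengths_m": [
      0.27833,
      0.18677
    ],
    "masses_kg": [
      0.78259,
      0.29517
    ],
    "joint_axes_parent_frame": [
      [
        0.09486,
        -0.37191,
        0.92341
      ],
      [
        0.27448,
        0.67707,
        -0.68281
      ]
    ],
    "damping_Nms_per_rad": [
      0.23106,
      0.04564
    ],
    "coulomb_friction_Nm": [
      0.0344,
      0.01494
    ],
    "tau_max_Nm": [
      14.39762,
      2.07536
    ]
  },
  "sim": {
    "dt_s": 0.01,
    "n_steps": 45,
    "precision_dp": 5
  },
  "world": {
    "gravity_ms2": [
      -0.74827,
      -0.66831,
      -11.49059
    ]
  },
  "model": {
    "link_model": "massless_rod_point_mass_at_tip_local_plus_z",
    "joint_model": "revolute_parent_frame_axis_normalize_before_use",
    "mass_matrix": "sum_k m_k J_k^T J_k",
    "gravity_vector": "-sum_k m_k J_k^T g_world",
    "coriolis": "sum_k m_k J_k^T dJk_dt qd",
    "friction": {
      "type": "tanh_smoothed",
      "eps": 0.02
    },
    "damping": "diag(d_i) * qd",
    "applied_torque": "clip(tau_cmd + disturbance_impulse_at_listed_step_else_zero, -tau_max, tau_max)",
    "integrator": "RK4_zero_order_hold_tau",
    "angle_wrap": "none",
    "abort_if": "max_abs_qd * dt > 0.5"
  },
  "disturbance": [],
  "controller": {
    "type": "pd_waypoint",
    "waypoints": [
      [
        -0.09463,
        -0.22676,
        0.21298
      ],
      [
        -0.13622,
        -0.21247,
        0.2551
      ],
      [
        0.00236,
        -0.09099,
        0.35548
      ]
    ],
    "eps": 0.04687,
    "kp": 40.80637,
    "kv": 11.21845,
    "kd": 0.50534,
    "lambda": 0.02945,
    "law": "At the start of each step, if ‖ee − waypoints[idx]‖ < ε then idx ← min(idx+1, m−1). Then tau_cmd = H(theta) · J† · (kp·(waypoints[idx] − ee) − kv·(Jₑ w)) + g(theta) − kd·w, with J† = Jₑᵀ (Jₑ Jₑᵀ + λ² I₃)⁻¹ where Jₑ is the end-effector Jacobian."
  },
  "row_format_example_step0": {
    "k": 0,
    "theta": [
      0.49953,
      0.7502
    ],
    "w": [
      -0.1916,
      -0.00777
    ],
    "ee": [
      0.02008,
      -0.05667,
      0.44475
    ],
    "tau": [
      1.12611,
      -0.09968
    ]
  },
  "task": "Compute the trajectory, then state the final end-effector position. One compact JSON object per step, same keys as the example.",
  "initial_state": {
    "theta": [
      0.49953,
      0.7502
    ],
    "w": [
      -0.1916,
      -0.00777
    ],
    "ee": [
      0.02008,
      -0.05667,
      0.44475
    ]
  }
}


{"k":1,"theta":[0.50406,0.75466],"w":[1.03638,0.84154],"ee":[0.02008,-0.057,0.44452],"tau":[0.38695,-0.53185]}
{"k":2,"theta":[0.51504,0.75974],"w":[1.15842,0.1831],"ee":[0.01943,-0.05752,0.44427],"tau":[0.27694,-0.15717]}
{"k":3,"theta":[0.52774,0.76211],"w":[1.37407,0.28424],"ee":[0.01829,-0.05795,0.44416],"tau":[0.14076,-0.20743]}
{"k":4,"theta":[0.54165,0.76441],"w":[1.40936,0.17603],"ee":[0.017,-0.05842,0.44405],"tau":[0.10854,-0.14663]}
{"k":5,"theta":[0.55594,0.7662],"w":[1.44827,0.18124],"ee":[0.01562,-0.05888,0.44396],"tau":[0.07876,-0.14967]}
{"k":6,"theta":[0.57047,0.7679],"w":[1.45727,0.15912],"ee":[0.01422,-0.05937,0.44387],"tau":[0.06643,-0.13841]}
{"k":7,"theta":[0.58508,0.76947],"w":[1.46473,0.15401],"ee":[0.0128,-0.05987,0.44377],"tau":[0.05565,-0.13678]}
{"k":8,"theta":[0.59973,0.77097],"w":[1.46698,0.14551],"ee":[0.01137,-0.06039,0.44368],"tau":[0.04787,-0.13339]}
{"k":9,"theta":[0.6144,0.77239],"w":[1.46845,0.13958],"ee":[0.00994,-0.06092,0.44358],"tau":[0.04056,-0.13145]}
{"k":10,"theta":[0.62909,0.77376],"w":[1.46885,0.13326],"ee":[0.00852,-0.06146,0.44347],"tau":[0.03377,-0.12929]}
{"k":11,"theta":[0.64377,0.77506],"w":[1.46888,0.12734],"ee":[0.00709,-0.06202,0.44336],"tau":[0.02711,-0.12732]}
{"k":12,"theta":[0.65846,0.7763],"w":[1.46854,0.12139],"ee":[0.00567,-0.06259,0.44325],"tau":[0.02056,-0.1253]}
{"k":13,"theta":[0.67313,0.77749],"w":[1.46794,0.1155],"ee":[0.00424,-0.06318,0.44313],"tau":[0.01405,-0.12328]}
{"k":14,"theta":[0.6878,0.77861],"w":[1.46709,0.10961],"ee":[0.00282,-0.06379,0.443],"tau":[0.00758,-0.12123]}
{"k":15,"theta":[0.70247,0.77968],"w":[1.466,0.10374],"ee":[0.00141,-0.06441,0.44287],"tau":[0.00113,-0.11915]}
{"k":16,"theta":[0.71712,0.78069],"w":[1.46468,0.09788],"ee":[-0.0,-0.06504,0.44274],"tau":[-0.00529,-0.11704]}
{"k":17,"theta":[0.73175,0.78164],"w":[1.46314,0.09204],"ee":[-0.00141,-0.06569,0.4426],"tau":[-0.01169,-0.1149]}
{"k":18,"theta":[0.74637,0.78253],"w":[1.46136,0.08621],"ee":[-0.00281,-0.06635,0.44245],"tau":[-0.01806,-0.11273]}
{"k":19,"theta":[0.76097,0.78337],"w":[1.45935,0.0804],"ee":[-0.00421,-0.06703,0.4423],"tau":[-0.02441,-0.11053]}
{"k":20,"theta":[0.77555,0.78414],"w":[1.45711,0.07462],"ee":[-0.0056,-0.06773,0.44215],"tau":[-0.03073,-0.10831]}
{"k":21,"theta":[0.7901,0.78486],"w":[1.45464,0.06886],"ee":[-0.00699,-0.06844,0.44199],"tau":[-0.03701,-0.10606]}
{"k":22,"theta":[0.80463,0.78552],"w":[1.45195,0.06314],"ee":[-0.00837,-0.06916,0.44182],"tau":[-0.04327,-0.10379]}
{"k":23,"theta":[0.81913,0.78613],"w":[1.44903,0.05748],"ee":[-0.00974,-0.0699,0.44165],"tau":[-0.04949,-0.10151]}
{"k":24,"theta":[0.8336,0.78667],"w":[1.44588,0.05188],"ee":[-0.01111,-0.07065,0.44147],"tau":[-0.05567,-0.09922]}
{"k":25,"theta":[0.84804,0.78717],"w":[1.44252,0.04638],"ee":[-0.01247,-0.07142,0.44129],"tau":[-0.06183,-0.09695]}
{"k":26,"theta":[0.86245,0.7876],"w":[1.43895,0.04102],"ee":[-0.01382,-0.0722,0.4411],"tau":[-0.06795,-0.09472]}
{"k":27,"theta":[0.87681,0.78799],"w":[1.43518,0.03587],"ee":[-0.01517,-0.073,0.44091],"tau":[-0.07403,-0.09255]}
{"k":28,"theta":[0.89114,0.78832],"w":[1.43122,0.03101],"ee":[-0.0165,-0.07381,0.44071],"tau":[-0.08008,-0.09051]}
{"k":29,"theta":[0.90543,0.78861],"w":[1.42708,0.0265],"ee":[-0.01782,-0.07464,0.44051],"tau":[-0.0861,-0.08862]}
{"k":30,"theta":[0.91968,0.78886],"w":[1.42276,0.02239],"ee":[-0.01914,-0.07547,0.4403],"tau":[-0.09207,-0.08692]}
{"k":31,"theta":[0.93388,0.78906],"w":[1.41826,0.0187],"ee":[-0.02044,-0.07633,0.44009],"tau":[-0.09799,-0.08542]}
{"k":32,"theta":[0.94803,0.78923],"w":[1.41356,0.01539],"ee":[-0.02173,-0.07719,0.43987],"tau":[-0.10384,-0.08408]}
{"k":33,"theta":[0.96214,0.78937],"w":[1.40867,0.01239],"ee":[-0.02301,-0.07807,0.43964],"tau":[-0.10963,-0.08288]}
{"k":34,"theta":[0.9762,0.78948],"w":[1.40358,0.00965],"ee":[-0.02427,-0.07897,0.43941],"tau":[-0.11534,-0.08179]}
{"k":35,"theta":[0.9902,0.78956],"w":[1.39829,0.00711],"ee":[-0.02552,-0.07987,0.43917],"tau":[-0.12098,-0.08077]}
{"k":36,"theta":[1.00415,0.78962],"w":[1.39279,0.00472],"ee":[-0.02676,-0.08079,0.43893],"tau":[-0.12653,-0.0798]}
{"k":37,"theta":[1.01805,0.78965],"w":[1.38711,0.00241],"ee":[-0.02798,-0.08172,0.43868],"tau":[-0.13201,-0.07884]}
{"k":38,"theta":[1.03189,0.78966],"w":[1.38123,0.00017],"ee":[-0.02919,-0.08266,0.43842],"tau":[-0.13741,-0.07787]}
{"k":39,"theta":[1.04566,0.78965],"w":[1.37517,-0.00206],"ee":[-0.03038,-0.08361,0.43816],"tau":[-0.14274,-0.07688]}
{"k":40,"theta":[1.05938,0.78961],"w":[1.36892,-0.00428],"ee":[-0.03155,-0.08457,0.43789],"tau":[-0.14799,-0.07585]}
{"k":41,"theta":[1.07303,0.78956],"w":[1.3625,-0.00653],"ee":[-0.03271,-0.08555,0.43762],"tau":[-0.15316,-0.07478]}
{"k":42,"theta":[1.08662,0.78948],"w":[1.3559,-0.00882],"ee":[-0.03385,-0.08653,0.43734],"tau":[-0.15826,-0.07364]}
{"k":43,"theta":[1.10014,0.78938],"w":[1.34913,-0.01119],"ee":[-0.03497,-0.08752,0.43706],"tau":[-0.16329,-0.07242]}
{"k":44,"theta":[1.1136,0.78926],"w":[1.3422,-0.01364],"ee":[-0.03608,-0.08852,0.43678],"tau":[-0.16824,-0.07112]}
{"k":45,"theta":[1.12698,0.78911],"w":[1.33509,-0.01621],"ee":[-0.03718,-0.08953,0.43649]}
{"summary": "final ee position (m): -0.03718 -0.08953 0.43649"}


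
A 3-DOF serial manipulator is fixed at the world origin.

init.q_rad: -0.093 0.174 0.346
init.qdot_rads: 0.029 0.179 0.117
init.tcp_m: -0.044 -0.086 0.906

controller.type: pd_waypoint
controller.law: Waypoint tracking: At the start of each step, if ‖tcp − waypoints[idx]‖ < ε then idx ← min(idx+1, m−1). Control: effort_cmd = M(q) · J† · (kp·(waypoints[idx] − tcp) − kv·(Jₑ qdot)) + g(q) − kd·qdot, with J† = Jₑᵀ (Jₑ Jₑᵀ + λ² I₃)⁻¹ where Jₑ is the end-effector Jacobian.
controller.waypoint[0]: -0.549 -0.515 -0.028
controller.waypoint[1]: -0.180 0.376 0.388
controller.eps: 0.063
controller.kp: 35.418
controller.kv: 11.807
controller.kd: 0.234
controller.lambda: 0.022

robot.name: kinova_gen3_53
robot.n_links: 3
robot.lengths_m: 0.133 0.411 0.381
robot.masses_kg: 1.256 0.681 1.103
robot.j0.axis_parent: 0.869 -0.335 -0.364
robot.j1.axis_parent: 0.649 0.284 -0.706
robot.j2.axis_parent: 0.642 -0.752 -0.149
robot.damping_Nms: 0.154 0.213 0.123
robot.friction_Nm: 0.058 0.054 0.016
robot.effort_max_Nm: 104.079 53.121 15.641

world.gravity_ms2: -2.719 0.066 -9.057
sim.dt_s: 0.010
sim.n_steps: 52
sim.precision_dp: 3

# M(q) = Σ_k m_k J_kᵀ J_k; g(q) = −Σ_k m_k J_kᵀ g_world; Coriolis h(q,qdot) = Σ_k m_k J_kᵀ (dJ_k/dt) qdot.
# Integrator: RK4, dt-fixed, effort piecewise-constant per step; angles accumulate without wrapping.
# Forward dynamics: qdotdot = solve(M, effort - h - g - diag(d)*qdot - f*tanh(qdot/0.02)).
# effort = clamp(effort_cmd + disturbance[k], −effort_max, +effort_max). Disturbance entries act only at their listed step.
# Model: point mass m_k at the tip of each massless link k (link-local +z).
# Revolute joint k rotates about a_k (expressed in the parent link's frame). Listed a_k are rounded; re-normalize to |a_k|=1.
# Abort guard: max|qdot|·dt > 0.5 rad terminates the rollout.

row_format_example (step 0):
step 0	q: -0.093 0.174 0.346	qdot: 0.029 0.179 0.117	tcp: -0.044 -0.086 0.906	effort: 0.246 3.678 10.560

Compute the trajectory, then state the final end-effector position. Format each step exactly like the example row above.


step 1	q: -0.101 0.186 0.363	qdot: -1.630 2.122 3.193	tcp: -0.045 -0.087 0.904	effort: 1.301 3.135 8.426
step 2	q: -0.123 0.214 0.405	qdot: -2.760 3.609 5.255	tcp: -0.048 -0.090 0.899	effort: 3.831 3.263 6.820
step 3	q: -0.154 0.256 0.464	qdot: -3.402 4.725 6.388	tcp: -0.052 -0.094 0.893	effort: 6.557 3.682 5.570
step 4	q: -0.189 0.307 0.530	qdot: -3.657 5.537 6.815	tcp: -0.058 -0.097 0.884	effort: 8.803 4.162 4.528
step 5	q: -0.226 0.365 0.598	qdot: -3.638 6.103 6.783	tcp: -0.064 -0.101 0.873	effort: 10.432 4.610 3.594
step 6	q: -0.261 0.428 0.664	qdot: -3.434 6.464 6.484	tcp: -0.072 -0.105 0.862	effort: 11.552 5.008 2.718
step 7	q: -0.294 0.494 0.727	qdot: -3.108 6.650 6.052	tcp: -0.081 -0.108 0.850	effort: 12.326 5.373 1.882
step 8	q: -0.323 0.560 0.785	qdot: -2.703 6.692 5.574	tcp: -0.091 -0.112 0.838	effort: 12.908 5.728 1.087
step 9	q: -0.348 0.627 0.838	qdot: -2.256 6.640 5.102	tcp: -0.102 -0.115 0.825	effort: 13.417 6.098 0.343
step 10	q: -0.368 0.693 0.887	qdot: -1.801 6.565 4.662	tcp: -0.114 -0.119 0.812	effort: 13.941 6.494 -0.338
step 11	q: -0.384 0.759 0.931	qdot: -1.364 6.542 4.257	tcp: -0.126 -0.124 0.800	effort: 14.506 6.899 -0.944
step 12	q: -0.395 0.824 0.972	qdot: -0.960 6.622 3.873	tcp: -0.140 -0.129 0.787	effort: 14.968 7.193 -1.467
step 13	q: -0.403 0.891 1.009	qdot: -0.576 6.787 3.495	tcp: -0.153 -0.135 0.774	effort: 14.660 6.945 -1.898
step 14	q: -0.407 0.960 1.042	qdot: -0.163 6.871 3.127	tcp: -0.168 -0.142 0.761	effort: 11.835 5.106 -2.233
step 15	q: -0.406 1.026 1.072	qdot: 0.385 6.453 2.831	tcp: -0.183 -0.149 0.748	effort: 4.743 0.777 -2.482
step 16	q: -0.398 1.083 1.099	qdot: 1.180 4.974 2.729	tcp: -0.198 -0.158 0.735	effort: -4.140 -4.201 -2.667
step 17	q: -0.381 1.121 1.127	qdot: 2.098 2.646 2.839	tcp: -0.214 -0.167 0.722	effort: -10.271 -7.093 -2.804
step 18	q: -0.356 1.135 1.157	qdot: 2.872 0.324 3.008	tcp: -0.229 -0.177 0.707	effort: -13.097 -7.922 -2.892
step 19	q: -0.325 1.129 1.187	qdot: 3.372 -1.443 3.102	tcp: -0.244 -0.186 0.693	effort: -13.977 -7.761 -2.937
step 20	q: -0.290 1.108 1.218	qdot: 3.647 -2.669 3.101	tcp: -0.258 -0.195 0.678	effort: -13.952 -7.256 -2.960
step 21	q: -0.253 1.078 1.249	qdot: 3.763 -3.474 3.027	tcp: -0.271 -0.204 0.663	effort: -13.508 -6.664 -2.974
step 22	q: -0.215 1.040 1.279	qdot: 3.777 -3.976 2.910	tcp: -0.283 -0.213 0.648	effort: -12.872 -6.079 -2.987
step 23	q: -0.177 0.999 1.307	qdot: 3.730 -4.270 2.770	tcp: -0.294 -0.221 0.633	effort: -12.162 -5.534 -3.004
step 24	q: -0.140 0.956 1.334	qdot: 3.649 -4.422 2.623	tcp: -0.305 -0.228 0.618	effort: -11.448 -5.039 -3.027
step 25	q: -0.104 0.911 1.359	qdot: 3.551 -4.479 2.477	tcp: -0.315 -0.235 0.603	effort: -10.774 -4.601 -3.053
step 26	q: -0.069 0.867 1.383	qdot: 3.448 -4.472 2.335	tcp: -0.325 -0.242 0.589	effort: -10.172 -4.220 -3.083
step 27	q: -0.035 0.822 1.406	qdot: 3.346 -4.425 2.199	tcp: -0.334 -0.248 0.575	effort: -9.657 -3.897 -3.115
step 28	q: -0.002 0.778 1.427	qdot: 3.250 -4.355 2.070	tcp: -0.343 -0.254 0.561	effort: -9.240 -3.629 -3.147
step 29	q: 0.030 0.735 1.447	qdot: 3.160 -4.272 1.947	tcp: -0.351 -0.259 0.547	effort: -8.918 -3.413 -3.177
step 30	q: 0.061 0.693 1.466	qdot: 3.080 -4.186 1.829	tcp: -0.358 -0.264 0.533	effort: -8.686 -3.242 -3.206
step 31	q: 0.091 0.651 1.484	qdot: 3.007 -4.103 1.715	tcp: -0.366 -0.269 0.520	effort: -8.536 -3.112 -3.231
step 32	q: 0.121 0.611 1.501	qdot: 2.943 -4.027 1.606	tcp: -0.373 -0.273 0.507	effort: -8.455 -3.015 -3.253
step 33	q: 0.150 0.571 1.516	qdot: 2.885 -3.960 1.500	tcp: -0.379 -0.278 0.494	effort: -8.431 -2.945 -3.271
step 34	q: 0.179 0.532 1.531	qdot: 2.833 -3.904 1.397	tcp: -0.386 -0.282 0.481	effort: -8.453 -2.897 -3.284
step 35	q: 0.207 0.493 1.544	qdot: 2.786 -3.859 1.297	tcp: -0.392 -0.286 0.469	effort: -8.510 -2.867 -3.293
step 36	q: 0.234 0.454 1.557	qdot: 2.744 -3.826 1.200	tcp: -0.398 -0.290 0.457	effort: -8.593 -2.849 -3.298
step 37	q: 0.262 0.416 1.568	qdot: 2.704 -3.804 1.107	tcp: -0.404 -0.293 0.445	effort: -8.691 -2.839 -3.299
step 38	q: 0.288 0.378 1.579	qdot: 2.667 -3.792 1.016	tcp: -0.409 -0.297 0.433	effort: -8.798 -2.835 -3.296
step 39	q: 0.315 0.340 1.588	qdot: 2.632 -3.790 0.929	tcp: -0.414 -0.300 0.421	effort: -8.906 -2.833 -3.290
step 40	q: 0.341 0.303 1.597	qdot: 2.598 -3.797 0.845	tcp: -0.420 -0.303 0.410	effort: -9.010 -2.829 -3.281
step 41	q: 0.367 0.265 1.605	qdot: 2.564 -3.811 0.764	tcp: -0.425 -0.307 0.399	effort: -9.102 -2.819 -3.270
step 42	q: 0.392 0.226 1.613	qdot: 2.532 -3.830 0.687	tcp: -0.429 -0.310 0.388	effort: -9.178 -2.801 -3.256
step 43	q: 0.418 0.188 1.619	qdot: 2.499 -3.853 0.614	tcp: -0.434 -0.312 0.378	effort: -9.230 -2.768 -3.240
step 44	q: 0.442 0.149 1.625	qdot: 2.467 -3.876 0.544	tcp: -0.439 -0.315 0.368	effort: -9.252 -2.715 -3.223
step 45	q: 0.467 0.110 1.630	qdot: 2.435 -3.896 0.477	tcp: -0.443 -0.318 0.357	effort: -9.238 -2.635 -3.204
step 46	q: 0.491 0.071 1.635	qdot: 2.402 -3.908 0.414	tcp: -0.448 -0.320 0.348	effort: -9.182 -2.519 -3.184
step 47	q: 0.515 0.032 1.638	qdot: 2.368 -3.906 0.354	tcp: -0.452 -0.323 0.338	effort: -9.077 -2.358 -3.162
step 48	q: 0.538 -0.007 1.642	qdot: 2.334 -3.884 0.296	tcp: -0.456 -0.325 0.329	effort: -8.919 -2.142 -3.139
step 49	q: 0.562 -0.045 1.644	qdot: 2.298 -3.831 0.240	tcp: -0.460 -0.327 0.320	effort: -8.705 -1.860 -3.115
step 50	q: 0.584 -0.083 1.646	qdot: 2.260 -3.739 0.186	tcp: -0.465 -0.329 0.311	effort: -8.439 -1.505 -3.089
step 51	q: 0.607 -0.120 1.648	qdot: 2.219 -3.594 0.133	tcp: -0.469 -0.330 0.302	effort: -8.127 -1.075 -3.062
step 52	q: 0.629 -0.154 1.649	qdot: 2.175 -3.387 0.080	tcp: -0.473 -0.332 0.294
final tcp position (m): -0.473 -0.332 0.294


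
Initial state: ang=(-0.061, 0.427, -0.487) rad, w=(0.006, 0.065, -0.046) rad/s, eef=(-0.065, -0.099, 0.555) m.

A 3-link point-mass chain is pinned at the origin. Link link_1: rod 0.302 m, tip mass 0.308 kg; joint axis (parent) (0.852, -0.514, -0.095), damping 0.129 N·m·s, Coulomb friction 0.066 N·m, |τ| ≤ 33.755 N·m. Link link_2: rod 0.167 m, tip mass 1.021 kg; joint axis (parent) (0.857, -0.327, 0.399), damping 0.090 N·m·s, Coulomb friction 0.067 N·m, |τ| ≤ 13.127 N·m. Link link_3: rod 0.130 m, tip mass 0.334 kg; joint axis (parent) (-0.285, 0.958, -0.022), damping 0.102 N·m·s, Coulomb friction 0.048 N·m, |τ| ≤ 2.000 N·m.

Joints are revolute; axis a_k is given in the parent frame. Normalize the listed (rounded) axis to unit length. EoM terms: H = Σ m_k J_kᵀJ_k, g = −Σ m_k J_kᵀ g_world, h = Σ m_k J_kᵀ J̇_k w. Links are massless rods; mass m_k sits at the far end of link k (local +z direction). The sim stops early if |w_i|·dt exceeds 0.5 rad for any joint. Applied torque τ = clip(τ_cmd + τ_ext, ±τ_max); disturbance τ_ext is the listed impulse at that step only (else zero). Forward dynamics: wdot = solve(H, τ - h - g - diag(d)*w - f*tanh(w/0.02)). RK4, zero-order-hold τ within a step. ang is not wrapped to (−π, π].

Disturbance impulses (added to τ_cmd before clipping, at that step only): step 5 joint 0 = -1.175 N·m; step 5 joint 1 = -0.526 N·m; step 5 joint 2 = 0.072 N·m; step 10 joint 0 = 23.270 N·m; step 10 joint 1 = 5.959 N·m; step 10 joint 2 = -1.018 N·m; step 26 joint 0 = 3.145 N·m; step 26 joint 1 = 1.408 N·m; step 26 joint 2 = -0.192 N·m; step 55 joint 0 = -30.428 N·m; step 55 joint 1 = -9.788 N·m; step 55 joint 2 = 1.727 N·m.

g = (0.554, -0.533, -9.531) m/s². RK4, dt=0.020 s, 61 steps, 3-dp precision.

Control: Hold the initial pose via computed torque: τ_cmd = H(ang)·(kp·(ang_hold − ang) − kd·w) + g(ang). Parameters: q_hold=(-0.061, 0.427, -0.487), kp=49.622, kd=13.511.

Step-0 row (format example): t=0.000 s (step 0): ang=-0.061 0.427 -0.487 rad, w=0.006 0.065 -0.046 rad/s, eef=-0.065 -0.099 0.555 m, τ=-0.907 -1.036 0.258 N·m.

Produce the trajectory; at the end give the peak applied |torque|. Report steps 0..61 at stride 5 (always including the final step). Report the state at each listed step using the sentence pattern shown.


t=0.100 s (step 5): ang=-0.060 0.429 -0.487 rad, w=0.004 -0.013 -0.036 rad/s, eef=-0.065 -0.100 0.555 m, τ=-1.978 -1.516 0.323 N·m.
t=0.200 s (step 10): ang=-0.062 0.425 -0.484 rad, w=-0.002 -0.027 -0.031 rad/s, eef=-0.064 -0.098 0.556 m, τ=22.596 5.021 -0.775 N·m.
t=0.300 s (step 15): ang=0.028 0.357 -0.482 rad, w=0.216 0.068 0.036 rad/s, eef=-0.088 -0.123 0.552 m, τ=-3.533 -1.724 0.360 N·m.
t=0.400 s (step 20): ang=0.026 0.360 -0.484 rad, w=-0.156 0.042 0.035 rad/s, eef=-0.088 -0.123 0.552 m, τ=-1.701 -1.130 0.271 N·m.
t=0.500 s (step 25): ang=0.008 0.362 -0.485 rad, w=-0.192 0.040 0.039 rad/s, eef=-0.083 -0.115 0.554 m, τ=-1.093 -0.940 0.244 N·m.
t=0.600 s (step 30): ang=-0.005 0.378 -0.487 rad, w=-0.086 0.019 0.028 rad/s, eef=-0.080 -0.113 0.554 m, τ=-1.380 -1.066 0.263 N·m.
t=0.700 s (step 35): ang=-0.015 0.379 -0.488 rad, w=-0.114 0.028 0.043 rad/s, eef=-0.077 -0.109 0.555 m, τ=-1.008 -0.951 0.246 N·m.
t=0.800 s (step 40): ang=-0.025 0.379 -0.489 rad, w=-0.090 0.029 0.044 rad/s, eef=-0.074 -0.104 0.556 m, τ=-0.890 -0.916 0.241 N·m.
t=0.900 s (step 45): ang=-0.032 0.380 -0.489 rad, w=-0.062 0.031 0.044 rad/s, eef=-0.072 -0.101 0.557 m, τ=-0.859 -0.910 0.241 N·m.
t=1.000 s (step 50): ang=-0.037 0.381 -0.490 rad, w=-0.043 0.036 0.043 rad/s, eef=-0.071 -0.099 0.557 m, τ=-0.852 -0.911 0.242 N·m.
t=1.100 s (step 55): ang=-0.040 0.383 -0.491 rad, w=-0.032 0.041 0.041 rad/s, eef=-0.070 -0.098 0.558 m, τ=-31.273 -10.702 1.970 N·m.
t=1.200 s (step 60): ang=-0.130 0.379 -0.471 rad, w=-0.327 -0.002 0.052 rad/s, eef=-0.041 -0.054 0.568 m, τ=2.887 0.292 0.054 N·m.
t=1.220 s (step 61): ang=-0.135 0.379 -0.471 rad, w=-0.152 0.004 0.037 rad/s, eef=-0.040 -0.052 0.568 m.
max |τ| (N·m): 31.273
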